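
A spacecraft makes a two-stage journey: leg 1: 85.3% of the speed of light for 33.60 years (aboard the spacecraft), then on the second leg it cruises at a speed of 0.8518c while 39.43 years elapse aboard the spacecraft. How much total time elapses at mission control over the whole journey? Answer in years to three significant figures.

Leg 1: β = 0.853; γ = 1/√(1 − 0.853²) = 1/√0.2724 = 1.916; Δt_1 = 1.916 × 33.60 = 64.38 years.
Leg 2: γ = 1/√(1 − 0.8518²) = 1/√0.2744 = 1.909; Δt_2 = 1.909 × 39.43 = 75.27 years.
Total: 64.38 + 75.27 years.

Δt = 140 years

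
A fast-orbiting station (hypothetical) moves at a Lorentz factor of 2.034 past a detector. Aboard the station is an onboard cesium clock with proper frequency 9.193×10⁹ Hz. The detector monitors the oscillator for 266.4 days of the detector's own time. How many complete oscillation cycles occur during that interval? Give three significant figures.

γ = 2.034
During 266.4 days of lab time, the oscillator's proper time advances by τ = Δt/γ = 266.4/2.034 = 131.0 days = 1.132×10⁷ s.
N = f × τ = 9.193×10⁹ × 1.132×10⁷ = 1.040×10¹⁷.

N = 1.04×10¹⁷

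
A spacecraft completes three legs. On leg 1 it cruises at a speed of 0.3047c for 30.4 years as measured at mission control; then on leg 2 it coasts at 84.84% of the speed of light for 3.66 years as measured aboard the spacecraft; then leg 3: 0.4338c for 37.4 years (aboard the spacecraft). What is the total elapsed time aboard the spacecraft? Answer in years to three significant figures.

τ = 70.0 years

Leg 1: γ = 1/√(1 − 0.3047²) = 1/√0.9072 = 1.050; τ_1 = 30.4/1.050 = 28.95 years.
Leg 2: 3.66 years is already measured aboard the spacecraft.
Leg 3: 37.4 years is already measured aboard the spacecraft.
Total: 28.95 + 3.660 + 37.40 years.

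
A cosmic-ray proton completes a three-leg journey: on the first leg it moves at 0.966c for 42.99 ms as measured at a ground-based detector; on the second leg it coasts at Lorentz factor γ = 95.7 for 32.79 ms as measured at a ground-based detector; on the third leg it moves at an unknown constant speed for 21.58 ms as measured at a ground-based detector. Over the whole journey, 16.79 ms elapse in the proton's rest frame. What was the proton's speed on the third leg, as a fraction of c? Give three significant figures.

β = 0.969

Leg 1: γ = 1/√(1 − 0.966²) = 1/√0.06684 = 3.868; τ_1 = 42.99/3.868 = 11.11 ms.
Leg 2: γ = 95.7; τ_2 = 32.79/95.70 = 0.3426 ms.
Leg 3: speed unknown; τ_3 = 21.58/γ_3.
Total proper time: 11.11 + 0.3426 + τ_3 = 16.79, so τ_3 = 16.79 − 11.46 = 5.333 ms.
γ_3 = 21.58/5.333 = 4.047; β = √(1 − 1/γ²) = √0.9389.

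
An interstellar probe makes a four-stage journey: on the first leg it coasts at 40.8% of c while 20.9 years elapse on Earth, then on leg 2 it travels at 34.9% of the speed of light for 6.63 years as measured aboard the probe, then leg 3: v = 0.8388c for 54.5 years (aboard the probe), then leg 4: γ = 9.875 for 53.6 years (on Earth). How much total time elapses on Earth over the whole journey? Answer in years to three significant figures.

Leg 1: 20.9 years is already measured on Earth.
Leg 2: β = 0.349; γ = 1/√(1 − 0.349²) = 1/√0.8782 = 1.067; Δt_2 = 1.067 × 6.63 = 7.075 years.
Leg 3: γ = 1/√(1 − 0.8388²) = 1/√0.2964 = 1.837; Δt_3 = 1.837 × 54.5 = 100.1 years.
Leg 4: 53.6 years is already measured on Earth.
Total: 20.90 + 7.075 + 100.1 + 53.60 years.

Δt = 182 years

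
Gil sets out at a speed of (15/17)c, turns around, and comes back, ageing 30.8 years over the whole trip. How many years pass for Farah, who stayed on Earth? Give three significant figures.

Δt = 65.5 years

γ = 1/√(1 − (15/17)²) = 17/8 = 2.125
Earth-frame duration is the dilated interval: Δt = γτ = 2.125 × 30.8 years.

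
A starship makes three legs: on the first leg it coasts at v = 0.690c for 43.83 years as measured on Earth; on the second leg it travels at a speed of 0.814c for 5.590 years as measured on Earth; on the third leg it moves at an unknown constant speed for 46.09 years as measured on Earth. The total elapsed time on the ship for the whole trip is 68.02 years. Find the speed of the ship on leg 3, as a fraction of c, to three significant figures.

β = 0.697

Leg 1: γ = 1/√(1 − 0.690²) = 1/√0.5239 = 1.382; τ_1 = 43.83/1.382 = 31.72 years.
Leg 2: γ = 1/√(1 − 0.814²) = 1/√0.3374 = 1.722; τ_2 = 5.590/1.722 = 3.247 years.
Leg 3: speed unknown; τ_3 = 46.09/γ_3.
Total proper time: 31.72 + 3.247 + τ_3 = 68.02, so τ_3 = 68.02 − 34.97 = 33.05 years.
γ_3 = 46.09/33.05 = 1.395; β = √(1 − 1/γ²) = √0.4859.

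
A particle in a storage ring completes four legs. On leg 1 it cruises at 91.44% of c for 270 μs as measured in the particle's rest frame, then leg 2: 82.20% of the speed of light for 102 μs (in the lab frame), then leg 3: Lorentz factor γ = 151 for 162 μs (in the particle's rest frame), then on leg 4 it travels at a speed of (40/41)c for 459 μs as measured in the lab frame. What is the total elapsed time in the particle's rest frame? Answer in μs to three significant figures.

τ = 591 μs

Leg 1: 270 μs is already measured in the particle's rest frame.
Leg 2: β = 0.8220; γ = 1/√(1 − 0.8220²) = 1/√0.3243 = 1.756; τ_2 = 102/1.756 = 58.09 μs.
Leg 3: 162 μs is already measured in the particle's rest frame.
Leg 4: γ = 1/√(1 − (40/41)²) = 41/9 ≈ 4.556; τ_4 = 459/4.556 = 100.8 μs.
Total: 270.0 + 58.09 + 162.0 + 100.8 μs.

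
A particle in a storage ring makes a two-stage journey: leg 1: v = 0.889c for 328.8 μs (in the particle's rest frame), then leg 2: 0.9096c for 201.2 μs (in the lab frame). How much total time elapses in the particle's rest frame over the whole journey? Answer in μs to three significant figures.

Leg 1: 328.8 μs is already measured in the particle's rest frame.
Leg 2: γ = 1/√(1 − 0.9096²) = 1/√0.1726 = 2.407; τ_2 = 201.2/2.407 = 83.60 μs.
Total: 328.8 + 83.60 μs.

τ = 412 μs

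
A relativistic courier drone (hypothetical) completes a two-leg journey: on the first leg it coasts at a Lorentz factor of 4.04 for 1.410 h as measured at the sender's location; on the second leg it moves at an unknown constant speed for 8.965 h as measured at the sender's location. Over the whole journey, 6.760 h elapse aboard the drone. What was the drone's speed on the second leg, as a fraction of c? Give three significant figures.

β = 0.699

Leg 1: γ = 4.04; τ_1 = 1.410/4.040 = 0.3490 h.
Leg 2: speed unknown; τ_2 = 8.965/γ_2.
Total proper time: 0.3490 + τ_2 = 6.760, so τ_2 = 6.760 − 0.3490 = 6.411 h.
γ_2 = 8.965/6.411 = 1.398; β = √(1 − 1/γ²) = √0.4886.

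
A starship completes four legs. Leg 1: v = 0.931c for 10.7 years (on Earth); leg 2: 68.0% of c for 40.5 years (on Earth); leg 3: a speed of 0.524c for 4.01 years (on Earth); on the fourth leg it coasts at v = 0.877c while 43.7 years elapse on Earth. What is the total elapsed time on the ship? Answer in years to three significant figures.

Leg 1: γ = 1/√(1 − 0.931²) = 1/√0.1332 = 2.740; τ_1 = 10.7/2.740 = 3.906 years.
Leg 2: β = 0.680; γ = 1/√(1 − 0.680²) = 1/√0.5376 = 1.364; τ_2 = 40.5/1.364 = 29.70 years.
Leg 3: γ = 1/√(1 − 0.524²) = 1/√0.7254 = 1.174; τ_3 = 4.01/1.174 = 3.415 years.
Leg 4: γ = 1/√(1 − 0.877²) = 1/√0.2309 = 2.081; τ_4 = 43.7/2.081 = 21.00 years.
Total: 3.906 + 29.70 + 3.415 + 21.00 years.

τ = 58.0 years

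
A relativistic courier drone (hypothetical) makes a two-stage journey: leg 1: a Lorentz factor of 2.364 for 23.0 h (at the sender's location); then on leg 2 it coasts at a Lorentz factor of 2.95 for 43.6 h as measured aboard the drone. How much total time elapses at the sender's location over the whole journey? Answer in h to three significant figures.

Δt = 152 h

Leg 1: 23.0 h is already measured at the sender's location.
Leg 2: γ = 2.95; Δt_2 = 2.950 × 43.6 = 128.6 h.
Total: 23.00 + 128.6 h.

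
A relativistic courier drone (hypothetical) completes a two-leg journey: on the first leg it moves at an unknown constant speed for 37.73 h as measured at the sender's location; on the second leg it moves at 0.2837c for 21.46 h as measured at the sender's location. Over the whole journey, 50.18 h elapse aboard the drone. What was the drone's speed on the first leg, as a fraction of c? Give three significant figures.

β = 0.620

Leg 1: speed unknown; τ_1 = 37.73/γ_1.
Leg 2: γ = 1/√(1 − 0.2837²) = 1/√0.9195 = 1.043; τ_2 = 21.46/1.043 = 20.58 h.
Total proper time: τ_1 + 20.58 = 50.18, so τ_1 = 50.18 − 20.58 = 29.60 h.
γ_1 = 37.73/29.60 = 1.275; β = √(1 − 1/γ²) = √0.3845.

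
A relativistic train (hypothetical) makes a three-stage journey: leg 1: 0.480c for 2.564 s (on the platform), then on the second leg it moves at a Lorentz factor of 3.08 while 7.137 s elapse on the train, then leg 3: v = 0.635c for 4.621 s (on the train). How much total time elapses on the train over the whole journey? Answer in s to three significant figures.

τ = 14.0 s

Leg 1: γ = 1/√(1 − 0.480²) = 1/√0.7696 = 1.140; τ_1 = 2.564/1.140 = 2.249 s.
Leg 2: 7.137 s is already measured on the train.
Leg 3: 4.621 s is already measured on the train.
Total: 2.249 + 7.137 + 4.621 s.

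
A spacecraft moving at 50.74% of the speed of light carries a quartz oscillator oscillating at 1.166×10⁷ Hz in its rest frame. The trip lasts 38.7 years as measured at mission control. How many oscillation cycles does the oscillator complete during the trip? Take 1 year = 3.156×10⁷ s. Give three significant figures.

β = 0.5074; γ = 1/√(1 − 0.5074²) = 1/√0.7425 = 1.160
The oscillator's own cycle count is N = f × τ where τ is the proper time aboard the spacecraft. τ = Δt/γ = 38.7/1.160 = 33.35 years = 1.052×10⁹ s.
N = 1.166×10⁷ × 1.052×10⁹ = 1.227×10¹⁶.

N = 1.23×10¹⁶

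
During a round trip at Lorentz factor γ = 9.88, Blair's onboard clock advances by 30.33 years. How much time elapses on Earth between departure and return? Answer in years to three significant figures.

Δt = 300 years

γ = 9.88
Earth-frame duration is the dilated interval: Δt = γτ = 9.880 × 30.33 years.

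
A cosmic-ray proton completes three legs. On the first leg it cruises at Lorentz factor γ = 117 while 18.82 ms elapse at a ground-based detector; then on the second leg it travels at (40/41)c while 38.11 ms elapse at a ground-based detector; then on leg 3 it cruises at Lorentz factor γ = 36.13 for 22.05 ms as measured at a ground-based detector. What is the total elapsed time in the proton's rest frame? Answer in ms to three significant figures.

τ = 9.14 ms

Leg 1: γ = 117; τ_1 = 18.82/117.0 = 0.1609 ms.
Leg 2: γ = 1/√(1 − (40/41)²) = 41/9 ≈ 4.556; τ_2 = 38.11/4.556 = 8.366 ms.
Leg 3: γ = 36.13; τ_3 = 22.05/36.13 = 0.6103 ms.
Total: 0.1609 + 8.366 + 0.6103 ms.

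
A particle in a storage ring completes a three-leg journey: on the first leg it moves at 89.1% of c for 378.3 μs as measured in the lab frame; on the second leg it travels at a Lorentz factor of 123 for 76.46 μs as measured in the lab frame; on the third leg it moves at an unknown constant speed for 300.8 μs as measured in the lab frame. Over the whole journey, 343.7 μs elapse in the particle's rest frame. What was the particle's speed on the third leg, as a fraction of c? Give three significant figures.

Leg 1: β = 0.891; γ = 1/√(1 − 0.891²) = 1/√0.2061 = 2.203; τ_1 = 378.3/2.203 = 171.7 μs.
Leg 2: γ = 123; τ_2 = 76.46/123.0 = 0.6216 μs.
Leg 3: speed unknown; τ_3 = 300.8/γ_3.
Total proper time: 171.7 + 0.6216 + τ_3 = 343.7, so τ_3 = 343.7 − 172.4 = 171.3 μs.
γ_3 = 300.8/171.3 = 1.756; β = √(1 − 1/γ²) = √0.6756.

β = 0.822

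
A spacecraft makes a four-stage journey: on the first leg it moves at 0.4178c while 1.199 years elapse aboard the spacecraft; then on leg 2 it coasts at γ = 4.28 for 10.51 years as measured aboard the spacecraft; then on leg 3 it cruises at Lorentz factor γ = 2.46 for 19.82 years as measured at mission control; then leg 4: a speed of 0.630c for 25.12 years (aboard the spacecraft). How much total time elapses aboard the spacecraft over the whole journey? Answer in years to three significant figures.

Leg 1: 1.199 years is already measured aboard the spacecraft.
Leg 2: 10.51 years is already measured aboard the spacecraft.
Leg 3: γ = 2.46; τ_3 = 19.82/2.460 = 8.057 years.
Leg 4: 25.12 years is already measured aboard the spacecraft.
Total: 1.199 + 10.51 + 8.057 + 25.12 years.

τ = 44.9 years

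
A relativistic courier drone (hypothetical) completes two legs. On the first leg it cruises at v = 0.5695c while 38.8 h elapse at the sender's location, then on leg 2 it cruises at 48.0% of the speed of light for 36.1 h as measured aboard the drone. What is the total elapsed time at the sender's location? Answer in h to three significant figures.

Leg 1: 38.8 h is already measured at the sender's location.
Leg 2: β = 0.480; γ = 1/√(1 − 0.480²) = 1/√0.7696 = 1.140; Δt_2 = 1.140 × 36.1 = 41.15 h.
Total: 38.80 + 41.15 h.

Δt = 80.0 h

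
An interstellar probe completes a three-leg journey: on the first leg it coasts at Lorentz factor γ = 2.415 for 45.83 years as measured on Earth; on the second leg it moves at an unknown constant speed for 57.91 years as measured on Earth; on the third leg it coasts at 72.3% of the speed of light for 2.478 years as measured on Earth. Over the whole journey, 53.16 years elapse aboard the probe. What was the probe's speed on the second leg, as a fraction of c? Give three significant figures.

Leg 1: γ = 2.415; τ_1 = 45.83/2.415 = 18.98 years.
Leg 2: speed unknown; τ_2 = 57.91/γ_2.
Leg 3: β = 0.723; γ = 1/√(1 − 0.723²) = 1/√0.4773 = 1.447; τ_3 = 2.478/1.447 = 1.712 years.
Total proper time: 18.98 + τ_2 + 1.712 = 53.16, so τ_2 = 53.16 − 20.69 = 32.47 years.
γ_2 = 57.91/32.47 = 1.783; β = √(1 − 1/γ²) = √0.6856.

β = 0.828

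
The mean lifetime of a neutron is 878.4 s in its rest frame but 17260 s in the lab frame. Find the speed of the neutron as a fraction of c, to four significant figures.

γ = Δt/τ₀ = 17260/878.4 = 19.65
β = √(1 − 1/γ²) = √(1 − 0.002590) = √0.9974

v = 0.9987c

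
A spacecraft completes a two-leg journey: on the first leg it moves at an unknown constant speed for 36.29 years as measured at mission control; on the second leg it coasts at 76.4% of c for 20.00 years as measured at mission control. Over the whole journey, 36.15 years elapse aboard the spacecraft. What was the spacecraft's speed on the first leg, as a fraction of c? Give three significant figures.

Leg 1: speed unknown; τ_1 = 36.29/γ_1.
Leg 2: β = 0.764; γ = 1/√(1 − 0.764²) = 1/√0.4163 = 1.550; τ_2 = 20.00/1.550 = 12.90 years.
Total proper time: τ_1 + 12.90 = 36.15, so τ_1 = 36.15 − 12.90 = 23.25 years.
γ_1 = 36.29/23.25 = 1.561; β = √(1 − 1/γ²) = √0.5897.

β = 0.768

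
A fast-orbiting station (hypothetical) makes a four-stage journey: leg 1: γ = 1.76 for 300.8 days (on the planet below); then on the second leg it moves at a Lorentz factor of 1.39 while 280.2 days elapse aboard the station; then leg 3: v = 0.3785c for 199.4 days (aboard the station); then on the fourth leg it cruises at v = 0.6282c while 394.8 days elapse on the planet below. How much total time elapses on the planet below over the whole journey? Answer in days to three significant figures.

Leg 1: 300.8 days is already measured on the planet below.
Leg 2: γ = 1.39; Δt_2 = 1.390 × 280.2 = 389.5 days.
Leg 3: γ = 1/√(1 − 0.3785²) = 1/√0.8567 = 1.080; Δt_3 = 1.080 × 199.4 = 215.4 days.
Leg 4: 394.8 days is already measured on the planet below.
Total: 300.8 + 389.5 + 215.4 + 394.8 days.

Δt = 1300 days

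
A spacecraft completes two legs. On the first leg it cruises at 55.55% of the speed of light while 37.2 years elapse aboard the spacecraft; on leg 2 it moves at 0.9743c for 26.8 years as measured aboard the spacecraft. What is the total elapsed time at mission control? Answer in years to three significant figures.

Δt = 164 years

Leg 1: β = 0.5555; γ = 1/√(1 − 0.5555²) = 1/√0.6914 = 1.203; Δt_1 = 1.203 × 37.2 = 44.74 years.
Leg 2: γ = 1/√(1 − 0.9743²) = 1/√0.05074 = 4.439; Δt_2 = 4.439 × 26.8 = 119.0 years.
Total: 44.74 + 119.0 years.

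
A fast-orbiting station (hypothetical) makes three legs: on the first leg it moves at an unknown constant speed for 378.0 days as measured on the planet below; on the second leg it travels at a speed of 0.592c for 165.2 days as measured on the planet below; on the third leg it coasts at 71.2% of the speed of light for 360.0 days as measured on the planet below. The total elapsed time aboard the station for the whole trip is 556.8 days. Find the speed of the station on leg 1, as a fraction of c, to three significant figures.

β = 0.892

Leg 1: speed unknown; τ_1 = 378.0/γ_1.
Leg 2: γ = 1/√(1 − 0.592²) = 1/√0.6495 = 1.241; τ_2 = 165.2/1.241 = 133.1 days.
Leg 3: β = 0.712; γ = 1/√(1 − 0.712²) = 1/√0.4931 = 1.424; τ_3 = 360.0/1.424 = 252.8 days.
Total proper time: τ_1 + 133.1 + 252.8 = 556.8, so τ_1 = 556.8 − 385.9 = 170.9 days.
γ_1 = 378.0/170.9 = 2.212; β = √(1 − 1/γ²) = √0.7957.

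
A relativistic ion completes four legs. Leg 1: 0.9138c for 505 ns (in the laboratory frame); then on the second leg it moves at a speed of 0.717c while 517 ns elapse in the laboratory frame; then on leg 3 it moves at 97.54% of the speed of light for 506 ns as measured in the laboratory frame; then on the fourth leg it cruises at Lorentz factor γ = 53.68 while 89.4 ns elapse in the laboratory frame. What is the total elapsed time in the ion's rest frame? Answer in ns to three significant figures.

τ = 679 ns

Leg 1: γ = 1/√(1 − 0.9138²) = 1/√0.1650 = 2.462; τ_1 = 505/2.462 = 205.1 ns.
Leg 2: γ = 1/√(1 − 0.717²) = 1/√0.4859 = 1.435; τ_2 = 517/1.435 = 360.4 ns.
Leg 3: β = 0.9754; γ = 1/√(1 − 0.9754²) = 1/√0.04859 = 4.536; τ_3 = 506/4.536 = 111.5 ns.
Leg 4: γ = 53.68; τ_4 = 89.4/53.68 = 1.665 ns.
Total: 205.1 + 360.4 + 111.5 + 1.665 ns.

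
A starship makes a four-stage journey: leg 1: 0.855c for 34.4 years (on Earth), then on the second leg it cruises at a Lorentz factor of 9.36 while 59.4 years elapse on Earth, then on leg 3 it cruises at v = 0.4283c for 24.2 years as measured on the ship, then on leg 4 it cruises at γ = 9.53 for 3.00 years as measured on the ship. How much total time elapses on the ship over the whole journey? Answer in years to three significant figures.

Leg 1: γ = 1/√(1 − 0.855²) = 1/√0.2690 = 1.928; τ_1 = 34.4/1.928 = 17.84 years.
Leg 2: γ = 9.36; τ_2 = 59.4/9.360 = 6.346 years.
Leg 3: 24.2 years is already measured on the ship.
Leg 4: 3.00 years is already measured on the ship.
Total: 17.84 + 6.346 + 24.20 + 3.000 years.

τ = 51.4 years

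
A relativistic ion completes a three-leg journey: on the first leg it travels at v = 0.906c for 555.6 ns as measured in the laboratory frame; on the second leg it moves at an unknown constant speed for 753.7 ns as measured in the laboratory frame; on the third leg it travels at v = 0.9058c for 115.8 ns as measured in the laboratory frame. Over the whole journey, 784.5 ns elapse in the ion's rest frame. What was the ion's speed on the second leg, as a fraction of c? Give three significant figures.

Leg 1: γ = 1/√(1 − 0.906²) = 1/√0.1792 = 2.363; τ_1 = 555.6/2.363 = 235.2 ns.
Leg 2: speed unknown; τ_2 = 753.7/γ_2.
Leg 3: γ = 1/√(1 − 0.9058²) = 1/√0.1795 = 2.360; τ_3 = 115.8/2.360 = 49.07 ns.
Total proper time: 235.2 + τ_2 + 49.07 = 784.5, so τ_2 = 784.5 − 284.2 = 500.3 ns.
γ_2 = 753.7/500.3 = 1.507; β = √(1 − 1/γ²) = √0.5594.

β = 0.748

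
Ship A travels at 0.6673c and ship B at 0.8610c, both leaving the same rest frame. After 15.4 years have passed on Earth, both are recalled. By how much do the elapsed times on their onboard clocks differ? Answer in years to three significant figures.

A: γ = 1/√(1 − 0.6673²) = 1/√0.5547 = 1.343; τ_A = 15.4/1.343 = 11.47 years.
B: γ = 1/√(1 − 0.8610²) = 1/√0.2587 = 1.966; τ_B = 15.4/1.966 = 7.833 years.

|τ_A − τ_B| = 3.64 years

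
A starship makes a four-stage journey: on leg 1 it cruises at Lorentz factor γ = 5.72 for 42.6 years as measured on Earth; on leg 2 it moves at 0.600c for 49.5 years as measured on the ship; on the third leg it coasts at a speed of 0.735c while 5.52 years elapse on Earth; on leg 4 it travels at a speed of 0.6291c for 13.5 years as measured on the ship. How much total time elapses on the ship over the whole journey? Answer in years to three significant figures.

Leg 1: γ = 5.72; τ_1 = 42.6/5.720 = 7.448 years.
Leg 2: 49.5 years is already measured on the ship.
Leg 3: γ = 1/√(1 − 0.735²) = 1/√0.4598 = 1.475; τ_3 = 5.52/1.475 = 3.743 years.
Leg 4: 13.5 years is already measured on the ship.
Total: 7.448 + 49.50 + 3.743 + 13.50 years.

τ = 74.2 years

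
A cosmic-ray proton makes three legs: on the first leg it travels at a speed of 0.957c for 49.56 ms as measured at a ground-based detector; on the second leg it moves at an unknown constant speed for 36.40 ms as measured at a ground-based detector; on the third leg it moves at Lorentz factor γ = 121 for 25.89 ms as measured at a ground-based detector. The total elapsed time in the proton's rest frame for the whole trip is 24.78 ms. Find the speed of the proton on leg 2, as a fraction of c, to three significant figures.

Leg 1: γ = 1/√(1 − 0.957²) = 1/√0.08415 = 3.447; τ_1 = 49.56/3.447 = 14.38 ms.
Leg 2: speed unknown; τ_2 = 36.40/γ_2.
Leg 3: γ = 121; τ_3 = 25.89/121.0 = 0.2140 ms.
Total proper time: 14.38 + τ_2 + 0.2140 = 24.78, so τ_2 = 24.78 − 14.59 = 10.19 ms.
γ_2 = 36.40/10.19 = 3.572; β = √(1 − 1/γ²) = √0.9216.

β = 0.960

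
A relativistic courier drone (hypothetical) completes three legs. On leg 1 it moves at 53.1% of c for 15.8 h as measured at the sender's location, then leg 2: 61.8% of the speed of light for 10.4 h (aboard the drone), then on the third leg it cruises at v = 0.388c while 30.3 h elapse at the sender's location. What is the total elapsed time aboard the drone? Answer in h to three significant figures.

τ = 51.7 h

Leg 1: β = 0.531; γ = 1/√(1 − 0.531²) = 1/√0.7180 = 1.180; τ_1 = 15.8/1.180 = 13.39 h.
Leg 2: 10.4 h is already measured aboard the drone.
Leg 3: γ = 1/√(1 − 0.388²) = 1/√0.8495 = 1.085; τ_3 = 30.3/1.085 = 27.93 h.
Total: 13.39 + 10.40 + 27.93 h.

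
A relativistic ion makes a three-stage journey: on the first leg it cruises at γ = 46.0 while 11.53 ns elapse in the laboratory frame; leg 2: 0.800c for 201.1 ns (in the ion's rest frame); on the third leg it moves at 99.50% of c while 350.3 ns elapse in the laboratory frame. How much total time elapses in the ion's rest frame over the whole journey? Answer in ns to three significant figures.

τ = 236 ns

Leg 1: γ = 46.0; τ_1 = 11.53/46.00 = 0.2507 ns.
Leg 2: 201.1 ns is already measured in the ion's rest frame.
Leg 3: β = 0.9950; γ = 1/√(1 − 0.9950²) = 1/√0.009975 = 10.01; τ_3 = 350.3/10.01 = 34.99 ns.
Total: 0.2507 + 201.1 + 34.99 ns.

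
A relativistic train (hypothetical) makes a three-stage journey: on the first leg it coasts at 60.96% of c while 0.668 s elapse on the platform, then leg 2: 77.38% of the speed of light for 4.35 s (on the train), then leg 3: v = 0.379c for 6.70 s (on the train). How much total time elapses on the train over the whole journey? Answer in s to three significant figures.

Leg 1: β = 0.6096; γ = 1/√(1 − 0.6096²) = 1/√0.6284 = 1.261; τ_1 = 0.668/1.261 = 0.5295 s.
Leg 2: 4.35 s is already measured on the train.
Leg 3: 6.70 s is already measured on the train.
Total: 0.5295 + 4.350 + 6.700 s.

τ = 11.6 s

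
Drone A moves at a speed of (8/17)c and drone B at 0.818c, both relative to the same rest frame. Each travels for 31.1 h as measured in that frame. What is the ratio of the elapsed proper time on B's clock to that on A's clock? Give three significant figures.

A: γ = 1/√(1 − (8/17)²) = 17/15 ≈ 1.133. B: γ = 1/√(1 − 0.818²) = 1/√0.3309 = 1.738.
τ_A/τ_B = γ_B/γ_A = 1.738/1.133 = 1.534, so τ_B/τ_A = 0.6519.

τ_B/τ_A = 0.652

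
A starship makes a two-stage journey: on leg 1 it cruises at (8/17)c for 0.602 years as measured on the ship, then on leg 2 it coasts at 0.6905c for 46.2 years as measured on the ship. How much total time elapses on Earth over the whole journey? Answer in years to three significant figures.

Leg 1: γ = 1/√(1 − (8/17)²) = 17/15 ≈ 1.133; Δt_1 = 1.133 × 0.602 = 0.6823 years.
Leg 2: γ = 1/√(1 − 0.6905²) = 1/√0.5232 = 1.382; Δt_2 = 1.382 × 46.2 = 63.87 years.
Total: 0.6823 + 63.87 years.

Δt = 64.6 years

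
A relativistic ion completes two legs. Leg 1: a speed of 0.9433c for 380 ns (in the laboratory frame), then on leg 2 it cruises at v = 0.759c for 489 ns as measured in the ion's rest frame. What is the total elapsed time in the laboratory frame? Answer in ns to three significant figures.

Δt = 1130 ns

Leg 1: 380 ns is already measured in the laboratory frame.
Leg 2: γ = 1/√(1 − 0.759²) = 1/√0.4239 = 1.536; Δt_2 = 1.536 × 489 = 751.0 ns.
Total: 380.0 + 751.0 ns.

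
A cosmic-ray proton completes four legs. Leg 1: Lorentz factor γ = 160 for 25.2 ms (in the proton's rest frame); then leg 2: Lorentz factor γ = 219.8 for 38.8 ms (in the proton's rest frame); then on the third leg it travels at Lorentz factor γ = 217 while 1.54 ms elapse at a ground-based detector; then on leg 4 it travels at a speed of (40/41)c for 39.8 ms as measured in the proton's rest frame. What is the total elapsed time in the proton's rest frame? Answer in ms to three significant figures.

Leg 1: 25.2 ms is already measured in the proton's rest frame.
Leg 2: 38.8 ms is already measured in the proton's rest frame.
Leg 3: γ = 217; τ_3 = 1.54/217.0 = 0.007097 ms.
Leg 4: 39.8 ms is already measured in the proton's rest frame.
Total: 25.20 + 38.80 + 0.007097 + 39.80 ms.

τ = 104 ms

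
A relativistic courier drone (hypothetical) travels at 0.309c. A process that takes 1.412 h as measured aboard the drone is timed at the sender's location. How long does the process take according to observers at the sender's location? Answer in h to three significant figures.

γ = 1/√(1 − 0.309²) = 1/√0.9045 = 1.051
The interval measured aboard the drone is the proper time (both events occur at the same place in that frame); the lab-frame interval is Δt = γτ = 1.051 × 1.412 h.

Δt = 1.48 h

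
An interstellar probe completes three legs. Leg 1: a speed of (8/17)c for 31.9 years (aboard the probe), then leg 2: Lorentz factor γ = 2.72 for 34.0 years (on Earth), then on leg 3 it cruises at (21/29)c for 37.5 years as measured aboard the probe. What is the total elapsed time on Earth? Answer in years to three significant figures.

Δt = 125 years

Leg 1: γ = 1/√(1 − (8/17)²) = 17/15 ≈ 1.133; Δt_1 = 1.133 × 31.9 = 36.15 years.
Leg 2: 34.0 years is already measured on Earth.
Leg 3: γ = 1/√(1 − (21/29)²) = 29/20 = 1.450; Δt_3 = 1.450 × 37.5 = 54.38 years.
Total: 36.15 + 34.00 + 54.38 years.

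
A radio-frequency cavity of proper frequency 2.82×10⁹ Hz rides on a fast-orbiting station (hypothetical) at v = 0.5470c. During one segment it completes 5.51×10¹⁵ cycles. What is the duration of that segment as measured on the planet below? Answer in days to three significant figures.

Δt = 27.0 days

γ = 1/√(1 − 0.5470²) = 1/√0.7008 = 1.195
Proper time for N cycles: τ = N/f = 5.51×10¹⁵/(2.82×10⁹) = 1.954×10⁶ s = 22.61 days.
Lab-frame duration Δt = γτ = 1.195 × 22.61 = 27.01 days.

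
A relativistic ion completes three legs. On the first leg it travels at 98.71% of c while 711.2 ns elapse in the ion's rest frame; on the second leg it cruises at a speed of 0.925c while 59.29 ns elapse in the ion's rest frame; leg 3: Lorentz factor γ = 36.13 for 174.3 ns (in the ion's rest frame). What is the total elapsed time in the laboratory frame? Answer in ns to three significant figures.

Δt = 1.09×10⁴ ns

Leg 1: β = 0.9871; γ = 1/√(1 − 0.9871²) = 1/√0.02563 = 6.246; Δt_1 = 6.246 × 711.2 = 4442 ns.
Leg 2: γ = 1/√(1 − 0.925²) = 1/√0.1444 = 2.632; Δt_2 = 2.632 × 59.29 = 156.0 ns.
Leg 3: γ = 36.13; Δt_3 = 36.13 × 174.3 = 6297 ns.
Total: 4442 + 156.0 + 6297 ns.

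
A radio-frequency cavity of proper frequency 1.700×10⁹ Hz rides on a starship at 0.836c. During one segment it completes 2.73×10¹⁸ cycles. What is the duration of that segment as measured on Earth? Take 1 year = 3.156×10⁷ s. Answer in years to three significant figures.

Δt = 92.7 years

γ = 1/√(1 − 0.836²) = 1/√0.3011 = 1.822
Proper time for N cycles: τ = N/f = 2.73×10¹⁸/(1.700×10⁹) = 1.606×10⁹ s = 50.88 years.
Lab-frame duration Δt = γτ = 1.822 × 50.88 = 92.73 years.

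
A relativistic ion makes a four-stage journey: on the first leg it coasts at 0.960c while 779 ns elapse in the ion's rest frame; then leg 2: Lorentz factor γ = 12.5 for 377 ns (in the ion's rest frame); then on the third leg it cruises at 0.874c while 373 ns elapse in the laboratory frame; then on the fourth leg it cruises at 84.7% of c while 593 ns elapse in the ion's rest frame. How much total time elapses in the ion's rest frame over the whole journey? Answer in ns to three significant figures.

Leg 1: 779 ns is already measured in the ion's rest frame.
Leg 2: 377 ns is already measured in the ion's rest frame.
Leg 3: γ = 1/√(1 − 0.874²) = 1/√0.2361 = 2.058; τ_3 = 373/2.058 = 181.3 ns.
Leg 4: 593 ns is already measured in the ion's rest frame.
Total: 779.0 + 377.0 + 181.3 + 593.0 ns.

τ = 1930 ns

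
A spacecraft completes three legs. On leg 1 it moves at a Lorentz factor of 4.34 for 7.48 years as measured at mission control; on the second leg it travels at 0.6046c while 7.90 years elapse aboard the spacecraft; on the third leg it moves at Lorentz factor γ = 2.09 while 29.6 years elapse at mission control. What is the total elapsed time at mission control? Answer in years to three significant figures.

Leg 1: 7.48 years is already measured at mission control.
Leg 2: γ = 1/√(1 − 0.6046²) = 1/√0.6345 = 1.255; Δt_2 = 1.255 × 7.90 = 9.918 years.
Leg 3: 29.6 years is already measured at mission control.
Total: 7.480 + 9.918 + 29.60 years.

Δt = 47.0 years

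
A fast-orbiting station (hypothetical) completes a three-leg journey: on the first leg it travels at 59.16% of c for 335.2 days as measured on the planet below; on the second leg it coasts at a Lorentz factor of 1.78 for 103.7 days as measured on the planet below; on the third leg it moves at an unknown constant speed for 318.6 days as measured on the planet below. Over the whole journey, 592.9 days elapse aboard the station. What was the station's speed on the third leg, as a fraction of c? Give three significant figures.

β = 0.558

Leg 1: β = 0.5916; γ = 1/√(1 − 0.5916²) = 1/√0.6500 = 1.240; τ_1 = 335.2/1.240 = 270.2 days.
Leg 2: γ = 1.78; τ_2 = 103.7/1.780 = 58.26 days.
Leg 3: speed unknown; τ_3 = 318.6/γ_3.
Total proper time: 270.2 + 58.26 + τ_3 = 592.9, so τ_3 = 592.9 − 328.5 = 264.4 days.
γ_3 = 318.6/264.4 = 1.205; β = √(1 − 1/γ²) = √0.3113.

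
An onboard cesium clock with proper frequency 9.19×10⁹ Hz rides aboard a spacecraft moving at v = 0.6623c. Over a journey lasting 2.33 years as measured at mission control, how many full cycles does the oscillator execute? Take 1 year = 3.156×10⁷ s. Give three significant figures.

N = 5.06×10¹⁷

γ = 1/√(1 − 0.6623²) = 1/√0.5614 = 1.335
The oscillator's own cycle count is N = f × τ where τ is the proper time aboard the spacecraft. τ = Δt/γ = 2.33/1.335 = 1.746 years = 5.510×10⁷ s.
N = 9.19×10⁹ × 5.510×10⁷ = 5.063×10¹⁷.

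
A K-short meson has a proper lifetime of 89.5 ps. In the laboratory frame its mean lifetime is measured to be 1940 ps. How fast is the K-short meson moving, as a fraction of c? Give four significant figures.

β = 0.9989

γ = Δt/τ₀ = 1940/89.5 = 21.68
β = √(1 − 1/γ²) = √(1 − 0.002128) = √0.9979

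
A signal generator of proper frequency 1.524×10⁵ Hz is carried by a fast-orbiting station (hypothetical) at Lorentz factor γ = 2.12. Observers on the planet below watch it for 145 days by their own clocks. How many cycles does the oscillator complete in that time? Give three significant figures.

N = 9.01×10¹¹

γ = 2.12
During 145 days of lab time, the oscillator's proper time advances by τ = Δt/γ = 145/2.120 = 68.40 days = 5.909×10⁶ s.
N = f × τ = 1.524×10⁵ × 5.909×10⁶ = 9.006×10¹¹.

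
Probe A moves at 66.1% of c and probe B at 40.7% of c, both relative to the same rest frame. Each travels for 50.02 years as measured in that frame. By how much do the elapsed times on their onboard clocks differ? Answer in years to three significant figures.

|τ_A − τ_B| = 8.16 years

A: β = 0.661; γ = 1/√(1 − 0.661²) = 1/√0.5631 = 1.333; τ_A = 50.02/1.333 = 37.53 years.
B: β = 0.407; γ = 1/√(1 − 0.407²) = 1/√0.8344 = 1.095; τ_B = 50.02/1.095 = 45.69 years.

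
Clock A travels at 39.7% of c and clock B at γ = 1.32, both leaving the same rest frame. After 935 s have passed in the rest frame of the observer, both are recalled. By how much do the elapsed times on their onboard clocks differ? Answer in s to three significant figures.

A: β = 0.397; γ = 1/√(1 − 0.397²) = 1/√0.8424 = 1.090; τ_A = 935/1.090 = 858.2 s.
B: γ = 1.32; τ_B = 935/1.320 = 708.3 s.

|τ_A − τ_B| = 150 s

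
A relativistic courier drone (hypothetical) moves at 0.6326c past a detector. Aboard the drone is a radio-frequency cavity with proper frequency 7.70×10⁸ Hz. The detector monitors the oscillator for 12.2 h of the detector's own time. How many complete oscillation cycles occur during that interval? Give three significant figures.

γ = 1/√(1 − 0.6326²) = 1/√0.5998 = 1.291
During 12.2 h of lab time, the oscillator's proper time advances by τ = Δt/γ = 12.2/1.291 = 9.449 h = 3.402×10⁴ s.
N = f × τ = 7.70×10⁸ × 3.402×10⁴ = 2.619×10¹³.

N = 2.62×10¹³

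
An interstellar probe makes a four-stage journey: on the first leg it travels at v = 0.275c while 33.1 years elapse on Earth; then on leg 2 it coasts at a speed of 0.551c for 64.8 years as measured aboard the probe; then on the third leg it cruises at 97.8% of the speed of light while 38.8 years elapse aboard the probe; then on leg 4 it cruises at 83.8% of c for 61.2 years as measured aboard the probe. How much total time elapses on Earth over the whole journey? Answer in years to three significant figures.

Leg 1: 33.1 years is already measured on Earth.
Leg 2: γ = 1/√(1 − 0.551²) = 1/√0.6964 = 1.198; Δt_2 = 1.198 × 64.8 = 77.65 years.
Leg 3: β = 0.978; γ = 1/√(1 − 0.978²) = 1/√0.04352 = 4.794; Δt_3 = 4.794 × 38.8 = 186.0 years.
Leg 4: β = 0.838; γ = 1/√(1 − 0.838²) = 1/√0.2978 = 1.833; Δt_4 = 1.833 × 61.2 = 112.2 years.
Total: 33.10 + 77.65 + 186.0 + 112.2 years.

Δt = 409 years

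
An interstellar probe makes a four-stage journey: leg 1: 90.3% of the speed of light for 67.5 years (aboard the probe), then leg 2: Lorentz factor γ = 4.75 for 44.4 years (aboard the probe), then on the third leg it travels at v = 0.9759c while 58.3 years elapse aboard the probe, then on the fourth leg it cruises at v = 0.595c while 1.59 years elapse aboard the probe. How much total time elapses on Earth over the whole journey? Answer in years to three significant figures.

Δt = 637 years

Leg 1: β = 0.903; γ = 1/√(1 − 0.903²) = 1/√0.1846 = 2.328; Δt_1 = 2.328 × 67.5 = 157.1 years.
Leg 2: γ = 4.75; Δt_2 = 4.750 × 44.4 = 210.9 years.
Leg 3: γ = 1/√(1 − 0.9759²) = 1/√0.04762 = 4.583; Δt_3 = 4.583 × 58.3 = 267.2 years.
Leg 4: γ = 1/√(1 − 0.595²) = 1/√0.6460 = 1.244; Δt_4 = 1.244 × 1.59 = 1.978 years.
Total: 157.1 + 210.9 + 267.2 + 1.978 years.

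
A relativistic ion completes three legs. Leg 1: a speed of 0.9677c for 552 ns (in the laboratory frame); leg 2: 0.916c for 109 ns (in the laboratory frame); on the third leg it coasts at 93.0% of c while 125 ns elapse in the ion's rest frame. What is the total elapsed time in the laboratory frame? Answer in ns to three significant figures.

Leg 1: 552 ns is already measured in the laboratory frame.
Leg 2: 109 ns is already measured in the laboratory frame.
Leg 3: β = 0.930; γ = 1/√(1 − 0.930²) = 1/√0.1351 = 2.721; Δt_3 = 2.721 × 125 = 340.1 ns.
Total: 552.0 + 109.0 + 340.1 ns.

Δt = 1000 ns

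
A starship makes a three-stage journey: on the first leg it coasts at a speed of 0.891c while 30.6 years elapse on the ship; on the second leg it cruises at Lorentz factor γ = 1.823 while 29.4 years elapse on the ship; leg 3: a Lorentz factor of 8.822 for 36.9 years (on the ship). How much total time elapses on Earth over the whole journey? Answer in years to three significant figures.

Leg 1: γ = 1/√(1 − 0.891²) = 1/√0.2061 = 2.203; Δt_1 = 2.203 × 30.6 = 67.40 years.
Leg 2: γ = 1.823; Δt_2 = 1.823 × 29.4 = 53.60 years.
Leg 3: γ = 8.822; Δt_3 = 8.822 × 36.9 = 325.5 years.
Total: 67.40 + 53.60 + 325.5 years.

Δt = 447 years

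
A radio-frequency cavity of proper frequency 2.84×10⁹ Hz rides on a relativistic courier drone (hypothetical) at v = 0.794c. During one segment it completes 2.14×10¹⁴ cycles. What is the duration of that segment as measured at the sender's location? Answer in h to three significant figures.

γ = 1/√(1 − 0.794²) = 1/√0.3696 = 1.645
Proper time for N cycles: τ = N/f = 2.14×10¹⁴/(2.84×10⁹) = 7.535×10⁴ s = 20.93 h.
Lab-frame duration Δt = γτ = 1.645 × 20.93 = 34.43 h.

Δt = 34.4 h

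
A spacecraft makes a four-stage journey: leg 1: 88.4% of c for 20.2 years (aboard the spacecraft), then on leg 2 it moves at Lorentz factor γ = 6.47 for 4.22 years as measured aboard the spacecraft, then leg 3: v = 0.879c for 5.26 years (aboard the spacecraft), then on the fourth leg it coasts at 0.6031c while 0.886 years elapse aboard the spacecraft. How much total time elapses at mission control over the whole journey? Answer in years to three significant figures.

Δt = 82.7 years

Leg 1: β = 0.884; γ = 1/√(1 − 0.884²) = 1/√0.2185 = 2.139; Δt_1 = 2.139 × 20.2 = 43.21 years.
Leg 2: γ = 6.47; Δt_2 = 6.470 × 4.22 = 27.30 years.
Leg 3: γ = 1/√(1 − 0.879²) = 1/√0.2274 = 2.097; Δt_3 = 2.097 × 5.26 = 11.03 years.
Leg 4: γ = 1/√(1 − 0.6031²) = 1/√0.6363 = 1.254; Δt_4 = 1.254 × 0.886 = 1.111 years.
Total: 43.21 + 27.30 + 11.03 + 1.111 years.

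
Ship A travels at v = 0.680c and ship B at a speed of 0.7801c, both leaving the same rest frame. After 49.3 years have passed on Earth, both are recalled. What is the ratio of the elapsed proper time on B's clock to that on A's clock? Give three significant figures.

τ_B/τ_A = 0.853

A: γ = 1/√(1 − 0.680²) = 1/√0.5376 = 1.364. B: γ = 1/√(1 − 0.7801²) = 1/√0.3914 = 1.598.
τ_A/τ_B = γ_B/γ_A = 1.598/1.364 = 1.172, so τ_B/τ_A = 0.8533.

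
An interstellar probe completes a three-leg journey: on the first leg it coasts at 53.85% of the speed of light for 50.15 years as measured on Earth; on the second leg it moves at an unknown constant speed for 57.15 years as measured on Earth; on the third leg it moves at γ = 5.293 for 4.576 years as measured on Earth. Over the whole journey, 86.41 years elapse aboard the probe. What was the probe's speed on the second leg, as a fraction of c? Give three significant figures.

Leg 1: β = 0.5385; γ = 1/√(1 − 0.5385²) = 1/√0.7100 = 1.187; τ_1 = 50.15/1.187 = 42.26 years.
Leg 2: speed unknown; τ_2 = 57.15/γ_2.
Leg 3: γ = 5.293; τ_3 = 4.576/5.293 = 0.8645 years.
Total proper time: 42.26 + τ_2 + 0.8645 = 86.41, so τ_2 = 86.41 − 43.12 = 43.29 years.
γ_2 = 57.15/43.29 = 1.320; β = √(1 − 1/γ²) = √0.4263.

β = 0.653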